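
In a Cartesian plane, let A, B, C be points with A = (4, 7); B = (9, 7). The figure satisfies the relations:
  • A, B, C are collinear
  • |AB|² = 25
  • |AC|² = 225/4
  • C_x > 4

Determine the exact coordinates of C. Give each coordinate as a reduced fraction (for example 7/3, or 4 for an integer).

1. C_x = 23/2  [[A, B, C are collinear ⇒ 5y-35=0] ∩ [|C−(4, 7)|²=225/4]]
2. C_y = 7  [[A, B, C are collinear ⇒ 5y-35=0] ∩ [|C−(4, 7)|²=225/4]]
   so C = (23/2, 7)

C = (23/2, 7)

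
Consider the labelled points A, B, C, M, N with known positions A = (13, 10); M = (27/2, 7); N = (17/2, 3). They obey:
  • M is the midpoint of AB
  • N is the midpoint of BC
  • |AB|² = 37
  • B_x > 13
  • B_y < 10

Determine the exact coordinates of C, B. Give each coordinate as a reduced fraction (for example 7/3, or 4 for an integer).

1. B_x = 14  [B = 2·M−A = 2·(27/2, 7)−(13, 10)]
2. B_y = 4  [B = 2·M−A = 2·(27/2, 7)−(13, 10)]
   so B = (14, 4)
3. C_x = 3  [C = 2·N−B = 2·(17/2, 3)−(14, 4)]
4. C_y = 2  [C = 2·N−B = 2·(17/2, 3)−(14, 4)]
   so C = (3, 2)

C = (3, 2)
B = (14, 4)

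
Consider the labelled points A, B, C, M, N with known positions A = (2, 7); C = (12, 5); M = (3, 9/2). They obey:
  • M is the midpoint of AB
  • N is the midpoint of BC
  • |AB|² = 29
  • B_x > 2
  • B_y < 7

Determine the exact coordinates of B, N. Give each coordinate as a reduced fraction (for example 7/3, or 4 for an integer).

1. B_x = 4  [B = 2·M−A = 2·(3, 9/2)−(2, 7)]
2. B_y = 2  [B = 2·M−A = 2·(3, 9/2)−(2, 7)]
   so B = (4, 2)
3. N_x = 8  [2·N = B+C = (4, 2)+(12, 5)]
4. N_y = 7/2  [2·N = B+C = (4, 2)+(12, 5)]
   so N = (8, 7/2)

B = (4, 2)
N = (8, 7/2)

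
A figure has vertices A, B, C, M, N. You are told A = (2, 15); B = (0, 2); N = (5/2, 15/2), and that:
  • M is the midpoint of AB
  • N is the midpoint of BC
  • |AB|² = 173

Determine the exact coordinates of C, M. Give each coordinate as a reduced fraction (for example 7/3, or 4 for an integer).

C = (5, 13)
M = (1, 17/2)

1. M_x = 1  [2·M = A+B = (2, 15)+(0, 2)]
2. M_y = 17/2  [2·M = A+B = (2, 15)+(0, 2)]
   so M = (1, 17/2)
3. C_x = 5  [C = 2·N−B = 2·(5/2, 15/2)−(0, 2)]
4. C_y = 13  [C = 2·N−B = 2·(5/2, 15/2)−(0, 2)]
   so C = (5, 13)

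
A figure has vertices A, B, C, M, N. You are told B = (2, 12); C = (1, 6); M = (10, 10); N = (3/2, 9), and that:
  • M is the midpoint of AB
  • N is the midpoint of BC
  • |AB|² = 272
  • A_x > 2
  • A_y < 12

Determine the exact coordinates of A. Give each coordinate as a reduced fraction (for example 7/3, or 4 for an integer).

1. A_x = 18  [A = 2·M−B = 2·(10, 10)−(2, 12)]
2. A_y = 8  [A = 2·M−B = 2·(10, 10)−(2, 12)]
   so A = (18, 8)

A = (18, 8)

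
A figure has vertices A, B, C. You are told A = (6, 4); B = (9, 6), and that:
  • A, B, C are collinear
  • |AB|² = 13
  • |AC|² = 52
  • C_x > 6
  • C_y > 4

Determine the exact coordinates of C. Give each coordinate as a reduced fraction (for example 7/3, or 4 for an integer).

1. C_x = 12  [[A, B, C are collinear ⇒ -2x+3y=0] ∩ [|C−(6, 4)|²=52]]
2. C_y = 8  [[A, B, C are collinear ⇒ -2x+3y=0] ∩ [|C−(6, 4)|²=52]]
   so C = (12, 8)

C = (12, 8)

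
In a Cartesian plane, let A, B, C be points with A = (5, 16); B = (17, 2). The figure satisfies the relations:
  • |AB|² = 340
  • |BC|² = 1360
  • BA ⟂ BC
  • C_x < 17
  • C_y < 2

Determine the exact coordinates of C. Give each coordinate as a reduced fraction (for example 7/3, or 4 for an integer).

C = (-11, -22)

1. C_x = -11  [[BA ⟂ BC ⇒ -12x+14y+176=0] ∩ [|C−(17, 2)|²=1360]]
2. C_y = -22  [[BA ⟂ BC ⇒ -12x+14y+176=0] ∩ [|C−(17, 2)|²=1360]]
   so C = (-11, -22)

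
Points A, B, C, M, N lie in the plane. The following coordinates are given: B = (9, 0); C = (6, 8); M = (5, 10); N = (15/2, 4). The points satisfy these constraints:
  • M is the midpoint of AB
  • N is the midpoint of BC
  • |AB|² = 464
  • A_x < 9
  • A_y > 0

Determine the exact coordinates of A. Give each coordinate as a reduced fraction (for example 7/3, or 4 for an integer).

1. A_x = 1  [A = 2·M−B = 2·(5, 10)−(9, 0)]
2. A_y = 20  [A = 2·M−B = 2·(5, 10)−(9, 0)]
   so A = (1, 20)

A = (1, 20)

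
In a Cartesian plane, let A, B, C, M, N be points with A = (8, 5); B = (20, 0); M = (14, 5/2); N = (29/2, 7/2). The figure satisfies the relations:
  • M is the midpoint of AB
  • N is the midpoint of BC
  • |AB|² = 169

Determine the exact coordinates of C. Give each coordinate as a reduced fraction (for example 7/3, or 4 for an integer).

C = (9, 7)

1. C_x = 9  [C = 2·N−B = 2·(29/2, 7/2)−(20, 0)]
2. C_y = 7  [C = 2·N−B = 2·(29/2, 7/2)−(20, 0)]
   so C = (9, 7)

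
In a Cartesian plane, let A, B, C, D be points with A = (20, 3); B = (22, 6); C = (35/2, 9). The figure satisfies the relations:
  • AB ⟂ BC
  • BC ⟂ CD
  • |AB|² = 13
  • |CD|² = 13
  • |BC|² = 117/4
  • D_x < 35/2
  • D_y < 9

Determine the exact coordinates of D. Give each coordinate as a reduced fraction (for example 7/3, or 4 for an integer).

1. D_x = 31/2  [[BC ⟂ CD ⇒ -9/2x+3y+207/4=0] ∩ [|D−(35/2, 9)|²=13]]
2. D_y = 6  [[BC ⟂ CD ⇒ -9/2x+3y+207/4=0] ∩ [|D−(35/2, 9)|²=13]]
   so D = (31/2, 6)

D = (31/2, 6)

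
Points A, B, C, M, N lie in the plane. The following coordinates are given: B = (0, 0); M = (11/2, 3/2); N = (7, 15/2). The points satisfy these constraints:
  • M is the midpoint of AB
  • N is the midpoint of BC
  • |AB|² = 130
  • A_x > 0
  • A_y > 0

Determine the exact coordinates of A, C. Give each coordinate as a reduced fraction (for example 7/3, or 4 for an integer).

1. A_x = 11  [A = 2·M−B = 2·(11/2, 3/2)−(0, 0)]
2. A_y = 3  [A = 2·M−B = 2·(11/2, 3/2)−(0, 0)]
   so A = (11, 3)
3. C_x = 14  [C = 2·N−B = 2·(7, 15/2)−(0, 0)]
4. C_y = 15  [C = 2·N−B = 2·(7, 15/2)−(0, 0)]
   so C = (14, 15)

A = (11, 3)
C = (14, 15)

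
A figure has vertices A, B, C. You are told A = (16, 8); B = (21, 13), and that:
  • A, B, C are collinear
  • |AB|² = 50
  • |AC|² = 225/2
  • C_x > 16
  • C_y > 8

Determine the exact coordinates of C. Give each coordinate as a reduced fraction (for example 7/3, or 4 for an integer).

1. C_x = 47/2  [[A, B, C are collinear ⇒ -5x+5y+40=0] ∩ [|C−(16, 8)|²=225/2]]
2. C_y = 31/2  [[A, B, C are collinear ⇒ -5x+5y+40=0] ∩ [|C−(16, 8)|²=225/2]]
   so C = (47/2, 31/2)

C = (47/2, 31/2)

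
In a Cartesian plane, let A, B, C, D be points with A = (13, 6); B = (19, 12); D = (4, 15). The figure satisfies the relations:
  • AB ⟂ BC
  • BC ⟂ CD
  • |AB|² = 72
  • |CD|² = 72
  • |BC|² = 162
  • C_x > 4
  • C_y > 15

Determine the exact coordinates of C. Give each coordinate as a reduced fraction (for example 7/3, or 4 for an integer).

1. C_x = 10  [[AB ⟂ BC ⇒ 6x+6y-186=0] ∩ [|C−(4, 15)|²=72]]
2. C_y = 21  [[AB ⟂ BC ⇒ 6x+6y-186=0] ∩ [|C−(4, 15)|²=72]]
   so C = (10, 21)

C = (10, 21)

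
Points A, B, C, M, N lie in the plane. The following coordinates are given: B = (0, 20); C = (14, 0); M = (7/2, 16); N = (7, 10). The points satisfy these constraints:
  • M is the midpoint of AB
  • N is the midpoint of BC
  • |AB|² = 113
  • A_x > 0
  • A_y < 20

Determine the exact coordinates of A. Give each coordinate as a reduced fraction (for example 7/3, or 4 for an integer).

A = (7, 12)

1. A_x = 7  [A = 2·M−B = 2·(7/2, 16)−(0, 20)]
2. A_y = 12  [A = 2·M−B = 2·(7/2, 16)−(0, 20)]
   so A = (7, 12)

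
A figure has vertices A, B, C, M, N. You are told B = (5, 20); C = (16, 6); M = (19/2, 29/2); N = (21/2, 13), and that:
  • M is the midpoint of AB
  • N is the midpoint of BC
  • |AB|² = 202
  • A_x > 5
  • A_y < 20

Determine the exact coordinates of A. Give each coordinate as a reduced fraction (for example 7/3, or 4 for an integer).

1. A_x = 14  [A = 2·M−B = 2·(19/2, 29/2)−(5, 20)]
2. A_y = 9  [A = 2·M−B = 2·(19/2, 29/2)−(5, 20)]
   so A = (14, 9)

A = (14, 9)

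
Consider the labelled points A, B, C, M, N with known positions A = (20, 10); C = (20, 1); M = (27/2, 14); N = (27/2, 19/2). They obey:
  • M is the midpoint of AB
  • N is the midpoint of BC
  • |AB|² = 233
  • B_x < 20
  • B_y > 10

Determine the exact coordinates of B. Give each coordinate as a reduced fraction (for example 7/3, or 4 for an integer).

1. B_x = 7  [B = 2·M−A = 2·(27/2, 14)−(20, 10)]
2. B_y = 18  [B = 2·M−A = 2·(27/2, 14)−(20, 10)]
   so B = (7, 18)

B = (7, 18)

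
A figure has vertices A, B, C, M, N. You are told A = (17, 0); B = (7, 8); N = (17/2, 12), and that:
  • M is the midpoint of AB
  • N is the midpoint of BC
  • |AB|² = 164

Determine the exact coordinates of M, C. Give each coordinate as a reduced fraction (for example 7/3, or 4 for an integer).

1. M_x = 12  [2·M = A+B = (17, 0)+(7, 8)]
2. M_y = 4  [2·M = A+B = (17, 0)+(7, 8)]
   so M = (12, 4)
3. C_x = 10  [C = 2·N−B = 2·(17/2, 12)−(7, 8)]
4. C_y = 16  [C = 2·N−B = 2·(17/2, 12)−(7, 8)]
   so C = (10, 16)

M = (12, 4)
C = (10, 16)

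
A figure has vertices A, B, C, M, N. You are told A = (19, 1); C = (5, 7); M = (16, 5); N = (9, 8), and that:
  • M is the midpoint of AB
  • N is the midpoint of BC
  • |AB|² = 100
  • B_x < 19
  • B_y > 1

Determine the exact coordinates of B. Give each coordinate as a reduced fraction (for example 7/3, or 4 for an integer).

1. B_x = 13  [B = 2·M−A = 2·(16, 5)−(19, 1)]
2. B_y = 9  [B = 2·M−A = 2·(16, 5)−(19, 1)]
   so B = (13, 9)

B = (13, 9)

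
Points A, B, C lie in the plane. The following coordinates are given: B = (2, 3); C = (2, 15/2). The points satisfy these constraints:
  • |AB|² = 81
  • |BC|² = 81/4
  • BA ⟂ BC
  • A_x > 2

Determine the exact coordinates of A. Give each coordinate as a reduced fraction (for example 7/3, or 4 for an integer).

1. A_x = 11  [[BA ⟂ BC ⇒ 9/2y-27/2=0] ∩ [|A−(2, 3)|²=81]]
2. A_y = 3  [[BA ⟂ BC ⇒ 9/2y-27/2=0] ∩ [|A−(2, 3)|²=81]]
   so A = (11, 3)

A = (11, 3)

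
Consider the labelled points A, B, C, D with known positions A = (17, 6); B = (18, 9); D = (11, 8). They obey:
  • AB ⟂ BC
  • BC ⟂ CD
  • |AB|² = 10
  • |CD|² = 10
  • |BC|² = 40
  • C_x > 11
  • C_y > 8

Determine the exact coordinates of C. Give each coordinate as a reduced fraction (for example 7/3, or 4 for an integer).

C = (12, 11)

1. C_x = 12  [[AB ⟂ BC ⇒ 1x+3y-45=0] ∩ [|C−(11, 8)|²=10]]
2. C_y = 11  [[AB ⟂ BC ⇒ 1x+3y-45=0] ∩ [|C−(11, 8)|²=10]]
   so C = (12, 11)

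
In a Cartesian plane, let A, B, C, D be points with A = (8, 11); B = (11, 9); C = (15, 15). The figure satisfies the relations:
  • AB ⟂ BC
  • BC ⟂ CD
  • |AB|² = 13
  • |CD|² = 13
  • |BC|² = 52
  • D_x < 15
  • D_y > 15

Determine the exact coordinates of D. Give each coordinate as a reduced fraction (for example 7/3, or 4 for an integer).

1. D_x = 12  [[BC ⟂ CD ⇒ 4x+6y-150=0] ∩ [|D−(15, 15)|²=13]]
2. D_y = 17  [[BC ⟂ CD ⇒ 4x+6y-150=0] ∩ [|D−(15, 15)|²=13]]
   so D = (12, 17)

D = (12, 17)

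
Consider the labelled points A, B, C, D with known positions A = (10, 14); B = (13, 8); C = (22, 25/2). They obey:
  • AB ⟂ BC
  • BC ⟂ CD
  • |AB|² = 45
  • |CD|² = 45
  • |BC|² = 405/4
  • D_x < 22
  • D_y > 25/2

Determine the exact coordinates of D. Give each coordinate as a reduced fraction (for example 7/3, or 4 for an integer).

1. D_x = 19  [[BC ⟂ CD ⇒ 9x+9/2y-1017/4=0] ∩ [|D−(22, 25/2)|²=45]]
2. D_y = 37/2  [[BC ⟂ CD ⇒ 9x+9/2y-1017/4=0] ∩ [|D−(22, 25/2)|²=45]]
   so D = (19, 37/2)

D = (19, 37/2)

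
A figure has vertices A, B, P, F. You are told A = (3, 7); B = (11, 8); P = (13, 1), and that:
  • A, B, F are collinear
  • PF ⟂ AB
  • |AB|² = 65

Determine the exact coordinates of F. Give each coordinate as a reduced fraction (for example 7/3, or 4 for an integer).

F = (787/65, 529/65)

1. F_x = 787/65  [[A, B, F are collinear ⇒ -1x+8y-53=0] ∩ [PF ⟂ AB ⇒ 8x+1y-105=0]]
2. F_y = 529/65  [[A, B, F are collinear ⇒ -1x+8y-53=0] ∩ [PF ⟂ AB ⇒ 8x+1y-105=0]]
   so F = (787/65, 529/65)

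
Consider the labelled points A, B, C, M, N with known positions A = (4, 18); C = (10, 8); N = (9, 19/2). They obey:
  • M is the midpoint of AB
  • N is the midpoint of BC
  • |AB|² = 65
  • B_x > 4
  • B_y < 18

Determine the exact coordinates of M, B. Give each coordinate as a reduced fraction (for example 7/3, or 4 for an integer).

M = (6, 29/2)
B = (8, 11)

1. B_x = 8  [B = 2·N−C = 2·(9, 19/2)−(10, 8)]
2. B_y = 11  [B = 2·N−C = 2·(9, 19/2)−(10, 8)]
   so B = (8, 11)
3. M_x = 6  [2·M = A+B = (4, 18)+(8, 11)]
4. M_y = 29/2  [2·M = A+B = (4, 18)+(8, 11)]
   so M = (6, 29/2)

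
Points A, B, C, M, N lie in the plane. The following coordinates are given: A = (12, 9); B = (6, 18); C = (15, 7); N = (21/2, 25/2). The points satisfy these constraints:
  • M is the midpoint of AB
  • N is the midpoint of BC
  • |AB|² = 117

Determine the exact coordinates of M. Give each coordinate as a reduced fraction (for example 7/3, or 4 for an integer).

M = (9, 27/2)

1. M_x = 9  [2·M = A+B = (12, 9)+(6, 18)]
2. M_y = 27/2  [2·M = A+B = (12, 9)+(6, 18)]
   so M = (9, 27/2)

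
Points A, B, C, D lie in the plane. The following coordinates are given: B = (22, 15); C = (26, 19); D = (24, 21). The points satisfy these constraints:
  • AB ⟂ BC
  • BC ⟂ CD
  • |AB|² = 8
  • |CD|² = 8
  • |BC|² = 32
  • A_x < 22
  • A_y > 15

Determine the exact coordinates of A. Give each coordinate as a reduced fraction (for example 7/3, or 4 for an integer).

1. A_x = 20  [[AB ⟂ BC ⇒ -4x-4y+148=0] ∩ [|A−(22, 15)|²=8]]
2. A_y = 17  [[AB ⟂ BC ⇒ -4x-4y+148=0] ∩ [|A−(22, 15)|²=8]]
   so A = (20, 17)

A = (20, 17)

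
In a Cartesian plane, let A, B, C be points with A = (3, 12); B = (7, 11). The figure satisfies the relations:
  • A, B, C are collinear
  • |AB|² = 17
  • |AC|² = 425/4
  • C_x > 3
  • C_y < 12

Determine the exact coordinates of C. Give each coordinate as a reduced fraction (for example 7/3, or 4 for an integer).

1. C_x = 13  [[A, B, C are collinear ⇒ 1x+4y-51=0] ∩ [|C−(3, 12)|²=425/4]]
2. C_y = 19/2  [[A, B, C are collinear ⇒ 1x+4y-51=0] ∩ [|C−(3, 12)|²=425/4]]
   so C = (13, 19/2)

C = (13, 19/2)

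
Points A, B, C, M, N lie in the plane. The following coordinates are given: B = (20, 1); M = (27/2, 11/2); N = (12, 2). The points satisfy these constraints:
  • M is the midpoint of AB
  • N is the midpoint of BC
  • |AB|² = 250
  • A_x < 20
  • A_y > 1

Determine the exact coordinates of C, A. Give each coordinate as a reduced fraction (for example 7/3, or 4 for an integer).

C = (4, 3)
A = (7, 10)

1. A_x = 7  [A = 2·M−B = 2·(27/2, 11/2)−(20, 1)]
2. A_y = 10  [A = 2·M−B = 2·(27/2, 11/2)−(20, 1)]
   so A = (7, 10)
3. C_x = 4  [C = 2·N−B = 2·(12, 2)−(20, 1)]
4. C_y = 3  [C = 2·N−B = 2·(12, 2)−(20, 1)]
   so C = (4, 3)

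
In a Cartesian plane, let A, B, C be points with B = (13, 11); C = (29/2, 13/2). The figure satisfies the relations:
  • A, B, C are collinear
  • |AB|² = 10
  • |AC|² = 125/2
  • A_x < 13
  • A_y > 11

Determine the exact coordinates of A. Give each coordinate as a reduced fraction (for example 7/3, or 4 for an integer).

A = (12, 14)

1. A_x = 12  [[A, B, C are collinear ⇒ 9/2x+3/2y-75=0] ∩ [|A−(13, 11)|²=10]]
2. A_y = 14  [[A, B, C are collinear ⇒ 9/2x+3/2y-75=0] ∩ [|A−(13, 11)|²=10]]
   so A = (12, 14)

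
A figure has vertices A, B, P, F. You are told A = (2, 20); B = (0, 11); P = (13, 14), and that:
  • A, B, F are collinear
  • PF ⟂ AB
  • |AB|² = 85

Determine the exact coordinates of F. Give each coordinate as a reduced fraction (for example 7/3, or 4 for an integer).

F = (106/85, 1412/85)

1. F_x = 106/85  [[A, B, F are collinear ⇒ 9x-2y+22=0] ∩ [PF ⟂ AB ⇒ -2x-9y+152=0]]
2. F_y = 1412/85  [[A, B, F are collinear ⇒ 9x-2y+22=0] ∩ [PF ⟂ AB ⇒ -2x-9y+152=0]]
   so F = (106/85, 1412/85)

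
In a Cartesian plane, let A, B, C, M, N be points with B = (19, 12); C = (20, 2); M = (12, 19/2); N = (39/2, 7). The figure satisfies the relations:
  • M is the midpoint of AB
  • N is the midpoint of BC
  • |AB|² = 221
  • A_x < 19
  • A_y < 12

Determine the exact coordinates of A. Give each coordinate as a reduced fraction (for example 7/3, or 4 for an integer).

A = (5, 7)

1. A_x = 5  [A = 2·M−B = 2·(12, 19/2)−(19, 12)]
2. A_y = 7  [A = 2·M−B = 2·(12, 19/2)−(19, 12)]
   so A = (5, 7)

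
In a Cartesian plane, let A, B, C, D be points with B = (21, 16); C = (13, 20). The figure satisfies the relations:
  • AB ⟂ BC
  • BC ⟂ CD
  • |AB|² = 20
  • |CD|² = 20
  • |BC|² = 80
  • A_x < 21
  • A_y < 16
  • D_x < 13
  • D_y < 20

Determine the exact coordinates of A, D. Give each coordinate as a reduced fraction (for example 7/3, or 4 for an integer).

A = (19, 12)
D = (11, 16)

1. A_x = 19  [[AB ⟂ BC ⇒ 8x-4y-104=0] ∩ [|A−(21, 16)|²=20]]
2. A_y = 12  [[AB ⟂ BC ⇒ 8x-4y-104=0] ∩ [|A−(21, 16)|²=20]]
   so A = (19, 12)
3. D_x = 11  [[BC ⟂ CD ⇒ -8x+4y+24=0] ∩ [|D−(13, 20)|²=20]]
4. D_y = 16  [[BC ⟂ CD ⇒ -8x+4y+24=0] ∩ [|D−(13, 20)|²=20]]
   so D = (11, 16)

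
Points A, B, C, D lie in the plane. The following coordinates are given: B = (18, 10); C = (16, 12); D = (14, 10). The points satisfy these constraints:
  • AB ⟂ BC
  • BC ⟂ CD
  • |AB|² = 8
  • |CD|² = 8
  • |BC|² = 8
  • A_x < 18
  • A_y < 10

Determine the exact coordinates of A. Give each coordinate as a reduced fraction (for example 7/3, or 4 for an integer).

A = (16, 8)

1. A_x = 16  [[AB ⟂ BC ⇒ 2x-2y-16=0] ∩ [|A−(18, 10)|²=8]]
2. A_y = 8  [[AB ⟂ BC ⇒ 2x-2y-16=0] ∩ [|A−(18, 10)|²=8]]
   so A = (16, 8)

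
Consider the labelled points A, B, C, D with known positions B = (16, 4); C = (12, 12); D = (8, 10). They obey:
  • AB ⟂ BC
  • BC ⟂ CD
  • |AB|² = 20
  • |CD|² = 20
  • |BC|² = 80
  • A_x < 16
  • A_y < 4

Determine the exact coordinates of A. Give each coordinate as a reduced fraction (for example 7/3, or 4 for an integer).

A = (12, 2)

1. A_x = 12  [[AB ⟂ BC ⇒ 4x-8y-32=0] ∩ [|A−(16, 4)|²=20]]
2. A_y = 2  [[AB ⟂ BC ⇒ 4x-8y-32=0] ∩ [|A−(16, 4)|²=20]]
   so A = (12, 2)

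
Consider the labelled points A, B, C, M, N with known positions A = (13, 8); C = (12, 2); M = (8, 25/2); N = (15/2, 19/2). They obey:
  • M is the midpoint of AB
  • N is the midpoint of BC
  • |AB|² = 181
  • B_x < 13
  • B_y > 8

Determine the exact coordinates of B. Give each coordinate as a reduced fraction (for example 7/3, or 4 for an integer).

1. B_x = 3  [B = 2·M−A = 2·(8, 25/2)−(13, 8)]
2. B_y = 17  [B = 2·M−A = 2·(8, 25/2)−(13, 8)]
   so B = (3, 17)

B = (3, 17)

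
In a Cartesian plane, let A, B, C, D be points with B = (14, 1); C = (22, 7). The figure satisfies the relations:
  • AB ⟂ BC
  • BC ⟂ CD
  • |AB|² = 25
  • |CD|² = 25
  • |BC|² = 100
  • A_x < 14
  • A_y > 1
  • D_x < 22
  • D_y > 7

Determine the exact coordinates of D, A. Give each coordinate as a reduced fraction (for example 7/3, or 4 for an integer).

1. D_x = 19  [[BC ⟂ CD ⇒ 8x+6y-218=0] ∩ [|D−(22, 7)|²=25]]
2. D_y = 11  [[BC ⟂ CD ⇒ 8x+6y-218=0] ∩ [|D−(22, 7)|²=25]]
   so D = (19, 11)
3. A_x = 11  [[AB ⟂ BC ⇒ -8x-6y+118=0] ∩ [|A−(14, 1)|²=25]]
4. A_y = 5  [[AB ⟂ BC ⇒ -8x-6y+118=0] ∩ [|A−(14, 1)|²=25]]
   so A = (11, 5)

D = (19, 11)
A = (11, 5)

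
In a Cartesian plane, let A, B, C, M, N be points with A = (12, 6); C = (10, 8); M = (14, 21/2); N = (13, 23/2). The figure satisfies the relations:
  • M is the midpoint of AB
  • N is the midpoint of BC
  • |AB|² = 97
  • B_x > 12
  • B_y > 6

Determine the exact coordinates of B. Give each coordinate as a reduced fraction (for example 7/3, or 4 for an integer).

B = (16, 15)

1. B_x = 16  [B = 2·M−A = 2·(14, 21/2)−(12, 6)]
2. B_y = 15  [B = 2·M−A = 2·(14, 21/2)−(12, 6)]
   so B = (16, 15)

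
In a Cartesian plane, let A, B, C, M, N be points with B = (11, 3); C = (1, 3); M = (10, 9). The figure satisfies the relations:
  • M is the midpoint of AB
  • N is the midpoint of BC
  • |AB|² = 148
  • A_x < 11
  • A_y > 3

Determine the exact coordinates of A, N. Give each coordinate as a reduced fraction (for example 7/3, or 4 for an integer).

A = (9, 15)
N = (6, 3)

1. A_x = 9  [A = 2·M−B = 2·(10, 9)−(11, 3)]
2. A_y = 15  [A = 2·M−B = 2·(10, 9)−(11, 3)]
   so A = (9, 15)
3. N_x = 6  [2·N = B+C = (11, 3)+(1, 3)]
4. N_y = 3  [2·N = B+C = (11, 3)+(1, 3)]
   so N = (6, 3)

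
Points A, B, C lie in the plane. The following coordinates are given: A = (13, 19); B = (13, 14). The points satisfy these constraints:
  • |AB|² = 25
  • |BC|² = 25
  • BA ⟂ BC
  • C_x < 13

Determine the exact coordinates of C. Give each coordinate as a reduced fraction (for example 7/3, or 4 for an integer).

1. C_x = 8  [[BA ⟂ BC ⇒ 5y-70=0] ∩ [|C−(13, 14)|²=25]]
2. C_y = 14  [[BA ⟂ BC ⇒ 5y-70=0] ∩ [|C−(13, 14)|²=25]]
   so C = (8, 14)

C = (8, 14)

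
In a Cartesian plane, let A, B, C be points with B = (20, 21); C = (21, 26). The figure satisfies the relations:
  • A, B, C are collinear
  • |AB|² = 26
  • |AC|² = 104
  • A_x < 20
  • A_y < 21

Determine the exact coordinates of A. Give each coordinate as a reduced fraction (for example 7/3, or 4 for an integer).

1. A_x = 19  [[A, B, C are collinear ⇒ -5x+1y+79=0] ∩ [|A−(20, 21)|²=26]]
2. A_y = 16  [[A, B, C are collinear ⇒ -5x+1y+79=0] ∩ [|A−(20, 21)|²=26]]
   so A = (19, 16)

A = (19, 16)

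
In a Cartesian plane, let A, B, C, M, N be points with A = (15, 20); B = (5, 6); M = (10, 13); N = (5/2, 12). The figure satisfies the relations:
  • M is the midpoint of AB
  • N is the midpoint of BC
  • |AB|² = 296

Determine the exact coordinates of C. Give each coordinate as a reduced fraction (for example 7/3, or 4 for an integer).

C = (0, 18)

1. C_x = 0  [C = 2·N−B = 2·(5/2, 12)−(5, 6)]
2. C_y = 18  [C = 2·N−B = 2·(5/2, 12)−(5, 6)]
   so C = (0, 18)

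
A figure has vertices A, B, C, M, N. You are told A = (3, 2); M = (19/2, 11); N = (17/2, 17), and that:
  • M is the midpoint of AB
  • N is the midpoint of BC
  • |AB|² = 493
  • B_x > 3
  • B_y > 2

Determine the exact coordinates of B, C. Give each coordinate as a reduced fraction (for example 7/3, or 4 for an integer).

1. B_x = 16  [B = 2·M−A = 2·(19/2, 11)−(3, 2)]
2. B_y = 20  [B = 2·M−A = 2·(19/2, 11)−(3, 2)]
   so B = (16, 20)
3. C_x = 1  [C = 2·N−B = 2·(17/2, 17)−(16, 20)]
4. C_y = 14  [C = 2·N−B = 2·(17/2, 17)−(16, 20)]
   so C = (1, 14)

B = (16, 20)
C = (1, 14)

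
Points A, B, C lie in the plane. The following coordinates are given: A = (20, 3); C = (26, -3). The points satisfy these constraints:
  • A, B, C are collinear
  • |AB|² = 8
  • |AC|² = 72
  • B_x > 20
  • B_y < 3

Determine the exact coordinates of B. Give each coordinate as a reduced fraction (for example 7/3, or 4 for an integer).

B = (22, 1)

1. B_x = 22  [[A, B, C are collinear ⇒ -6x-6y+138=0] ∩ [|B−(20, 3)|²=8]]
2. B_y = 1  [[A, B, C are collinear ⇒ -6x-6y+138=0] ∩ [|B−(20, 3)|²=8]]
   so B = (22, 1)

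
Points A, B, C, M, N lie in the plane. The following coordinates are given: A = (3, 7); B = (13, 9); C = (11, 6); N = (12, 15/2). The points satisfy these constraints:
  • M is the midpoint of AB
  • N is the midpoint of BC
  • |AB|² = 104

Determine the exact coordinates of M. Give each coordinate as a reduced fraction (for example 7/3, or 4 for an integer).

1. M_x = 8  [2·M = A+B = (3, 7)+(13, 9)]
2. M_y = 8  [2·M = A+B = (3, 7)+(13, 9)]
   so M = (8, 8)

M = (8, 8)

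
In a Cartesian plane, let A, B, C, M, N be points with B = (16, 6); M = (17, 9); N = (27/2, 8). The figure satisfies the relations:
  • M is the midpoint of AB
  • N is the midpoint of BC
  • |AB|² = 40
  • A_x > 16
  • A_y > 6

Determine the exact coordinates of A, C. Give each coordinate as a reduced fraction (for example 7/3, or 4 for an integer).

1. A_x = 18  [A = 2·M−B = 2·(17, 9)−(16, 6)]
2. A_y = 12  [A = 2·M−B = 2·(17, 9)−(16, 6)]
   so A = (18, 12)
3. C_x = 11  [C = 2·N−B = 2·(27/2, 8)−(16, 6)]
4. C_y = 10  [C = 2·N−B = 2·(27/2, 8)−(16, 6)]
   so C = (11, 10)

A = (18, 12)
C = (11, 10)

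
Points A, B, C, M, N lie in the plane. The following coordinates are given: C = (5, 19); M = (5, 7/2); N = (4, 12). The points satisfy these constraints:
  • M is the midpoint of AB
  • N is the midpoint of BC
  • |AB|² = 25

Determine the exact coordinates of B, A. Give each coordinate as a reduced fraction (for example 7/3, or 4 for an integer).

B = (3, 5)
A = (7, 2)

1. B_x = 3  [B = 2·N−C = 2·(4, 12)−(5, 19)]
2. B_y = 5  [B = 2·N−C = 2·(4, 12)−(5, 19)]
   so B = (3, 5)
3. A_x = 7  [A = 2·M−B = 2·(5, 7/2)−(3, 5)]
4. A_y = 2  [A = 2·M−B = 2·(5, 7/2)−(3, 5)]
   so A = (7, 2)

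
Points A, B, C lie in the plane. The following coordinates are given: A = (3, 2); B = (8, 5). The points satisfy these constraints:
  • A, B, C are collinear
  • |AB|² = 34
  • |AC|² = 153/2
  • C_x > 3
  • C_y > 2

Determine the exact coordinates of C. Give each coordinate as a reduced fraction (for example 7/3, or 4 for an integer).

1. C_x = 21/2  [[A, B, C are collinear ⇒ -3x+5y-1=0] ∩ [|C−(3, 2)|²=153/2]]
2. C_y = 13/2  [[A, B, C are collinear ⇒ -3x+5y-1=0] ∩ [|C−(3, 2)|²=153/2]]
   so C = (21/2, 13/2)

C = (21/2, 13/2)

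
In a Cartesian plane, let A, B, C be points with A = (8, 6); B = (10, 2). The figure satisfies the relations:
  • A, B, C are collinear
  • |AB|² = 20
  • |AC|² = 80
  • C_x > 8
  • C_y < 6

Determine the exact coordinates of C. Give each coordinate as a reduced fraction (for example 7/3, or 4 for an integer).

1. C_x = 12  [[A, B, C are collinear ⇒ 4x+2y-44=0] ∩ [|C−(8, 6)|²=80]]
2. C_y = -2  [[A, B, C are collinear ⇒ 4x+2y-44=0] ∩ [|C−(8, 6)|²=80]]
   so C = (12, -2)

C = (12, -2)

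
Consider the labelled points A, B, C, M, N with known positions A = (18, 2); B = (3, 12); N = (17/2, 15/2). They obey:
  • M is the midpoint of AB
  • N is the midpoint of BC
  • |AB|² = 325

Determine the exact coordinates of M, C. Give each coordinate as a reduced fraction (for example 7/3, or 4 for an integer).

M = (21/2, 7)
C = (14, 3)

1. M_x = 21/2  [2·M = A+B = (18, 2)+(3, 12)]
2. M_y = 7  [2·M = A+B = (18, 2)+(3, 12)]
   so M = (21/2, 7)
3. C_x = 14  [C = 2·N−B = 2·(17/2, 15/2)−(3, 12)]
4. C_y = 3  [C = 2·N−B = 2·(17/2, 15/2)−(3, 12)]
   so C = (14, 3)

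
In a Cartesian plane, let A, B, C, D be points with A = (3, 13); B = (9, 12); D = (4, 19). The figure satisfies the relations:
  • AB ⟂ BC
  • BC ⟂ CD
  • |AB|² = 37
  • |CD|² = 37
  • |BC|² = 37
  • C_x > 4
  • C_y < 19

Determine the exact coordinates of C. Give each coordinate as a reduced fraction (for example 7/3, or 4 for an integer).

1. C_x = 10  [[AB ⟂ BC ⇒ 6x-1y-42=0] ∩ [|C−(4, 19)|²=37]]
2. C_y = 18  [[AB ⟂ BC ⇒ 6x-1y-42=0] ∩ [|C−(4, 19)|²=37]]
   so C = (10, 18)

C = (10, 18)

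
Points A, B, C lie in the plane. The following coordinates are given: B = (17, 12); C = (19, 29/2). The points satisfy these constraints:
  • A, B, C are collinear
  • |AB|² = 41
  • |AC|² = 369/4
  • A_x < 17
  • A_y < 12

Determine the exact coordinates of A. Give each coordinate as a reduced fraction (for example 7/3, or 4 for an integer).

1. A_x = 13  [[A, B, C are collinear ⇒ -5/2x+2y+37/2=0] ∩ [|A−(17, 12)|²=41]]
2. A_y = 7  [[A, B, C are collinear ⇒ -5/2x+2y+37/2=0] ∩ [|A−(17, 12)|²=41]]
   so A = (13, 7)

A = (13, 7)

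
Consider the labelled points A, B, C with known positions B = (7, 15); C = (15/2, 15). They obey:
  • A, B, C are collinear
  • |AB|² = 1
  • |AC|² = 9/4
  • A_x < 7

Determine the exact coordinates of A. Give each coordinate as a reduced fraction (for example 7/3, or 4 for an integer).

1. A_x = 6  [[A, B, C are collinear ⇒ 1/2y-15/2=0] ∩ [|A−(7, 15)|²=1]]
2. A_y = 15  [[A, B, C are collinear ⇒ 1/2y-15/2=0] ∩ [|A−(7, 15)|²=1]]
   so A = (6, 15)

A = (6, 15)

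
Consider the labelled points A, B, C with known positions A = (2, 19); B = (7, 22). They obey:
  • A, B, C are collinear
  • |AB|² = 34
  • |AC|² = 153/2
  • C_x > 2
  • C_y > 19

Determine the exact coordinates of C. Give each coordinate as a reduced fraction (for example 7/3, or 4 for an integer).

C = (19/2, 47/2)

1. C_x = 19/2  [[A, B, C are collinear ⇒ -3x+5y-89=0] ∩ [|C−(2, 19)|²=153/2]]
2. C_y = 47/2  [[A, B, C are collinear ⇒ -3x+5y-89=0] ∩ [|C−(2, 19)|²=153/2]]
   so C = (19/2, 47/2)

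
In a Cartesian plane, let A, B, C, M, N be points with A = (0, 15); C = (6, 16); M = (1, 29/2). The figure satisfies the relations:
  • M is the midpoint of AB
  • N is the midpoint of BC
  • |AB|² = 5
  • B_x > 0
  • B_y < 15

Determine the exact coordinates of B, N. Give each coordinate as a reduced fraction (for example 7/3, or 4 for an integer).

1. B_x = 2  [B = 2·M−A = 2·(1, 29/2)−(0, 15)]
2. B_y = 14  [B = 2·M−A = 2·(1, 29/2)−(0, 15)]
   so B = (2, 14)
3. N_x = 4  [2·N = B+C = (2, 14)+(6, 16)]
4. N_y = 15  [2·N = B+C = (2, 14)+(6, 16)]
   so N = (4, 15)

B = (2, 14)
N = (4, 15)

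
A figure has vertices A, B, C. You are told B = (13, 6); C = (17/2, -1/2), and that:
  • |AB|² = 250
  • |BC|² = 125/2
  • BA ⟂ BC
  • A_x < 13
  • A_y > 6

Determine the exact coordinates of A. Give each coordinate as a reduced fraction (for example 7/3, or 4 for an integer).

A = (0, 15)

1. A_x = 0  [[BA ⟂ BC ⇒ -9/2x-13/2y+195/2=0] ∩ [|A−(13, 6)|²=250]]
2. A_y = 15  [[BA ⟂ BC ⇒ -9/2x-13/2y+195/2=0] ∩ [|A−(13, 6)|²=250]]
   so A = (0, 15)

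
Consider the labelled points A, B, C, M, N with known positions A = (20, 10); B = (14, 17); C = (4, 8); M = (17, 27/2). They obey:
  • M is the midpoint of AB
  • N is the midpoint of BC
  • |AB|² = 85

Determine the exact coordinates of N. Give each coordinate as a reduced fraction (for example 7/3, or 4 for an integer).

1. N_x = 9  [2·N = B+C = (14, 17)+(4, 8)]
2. N_y = 25/2  [2·N = B+C = (14, 17)+(4, 8)]
   so N = (9, 25/2)

N = (9, 25/2)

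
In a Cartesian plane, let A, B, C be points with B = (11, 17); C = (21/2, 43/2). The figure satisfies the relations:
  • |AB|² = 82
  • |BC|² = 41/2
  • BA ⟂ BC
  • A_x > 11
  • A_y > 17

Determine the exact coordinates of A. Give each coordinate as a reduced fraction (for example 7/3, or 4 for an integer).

A = (20, 18)

1. A_x = 20  [[BA ⟂ BC ⇒ -1/2x+9/2y-71=0] ∩ [|A−(11, 17)|²=82]]
2. A_y = 18  [[BA ⟂ BC ⇒ -1/2x+9/2y-71=0] ∩ [|A−(11, 17)|²=82]]
   so A = (20, 18)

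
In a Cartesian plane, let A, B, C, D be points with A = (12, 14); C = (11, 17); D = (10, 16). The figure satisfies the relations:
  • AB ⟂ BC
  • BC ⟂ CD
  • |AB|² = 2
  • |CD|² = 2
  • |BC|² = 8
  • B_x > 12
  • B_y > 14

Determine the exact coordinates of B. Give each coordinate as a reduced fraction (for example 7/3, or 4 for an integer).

1. B_x = 13  [[BC ⟂ CD ⇒ 1x+1y-28=0] ∩ [|B−(12, 14)|²=2]]
2. B_y = 15  [[BC ⟂ CD ⇒ 1x+1y-28=0] ∩ [|B−(12, 14)|²=2]]
   so B = (13, 15)

B = (13, 15)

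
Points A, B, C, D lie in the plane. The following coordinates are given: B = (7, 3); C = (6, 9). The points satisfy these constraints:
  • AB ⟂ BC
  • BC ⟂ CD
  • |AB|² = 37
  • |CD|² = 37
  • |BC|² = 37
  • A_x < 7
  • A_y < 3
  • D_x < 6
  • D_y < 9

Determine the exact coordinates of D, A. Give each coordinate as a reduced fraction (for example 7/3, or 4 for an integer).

D = (0, 8)
A = (1, 2)

1. D_x = 0  [[BC ⟂ CD ⇒ -1x+6y-48=0] ∩ [|D−(6, 9)|²=37]]
2. D_y = 8  [[BC ⟂ CD ⇒ -1x+6y-48=0] ∩ [|D−(6, 9)|²=37]]
   so D = (0, 8)
3. A_x = 1  [[AB ⟂ BC ⇒ 1x-6y+11=0] ∩ [|A−(7, 3)|²=37]]
4. A_y = 2  [[AB ⟂ BC ⇒ 1x-6y+11=0] ∩ [|A−(7, 3)|²=37]]
   so A = (1, 2)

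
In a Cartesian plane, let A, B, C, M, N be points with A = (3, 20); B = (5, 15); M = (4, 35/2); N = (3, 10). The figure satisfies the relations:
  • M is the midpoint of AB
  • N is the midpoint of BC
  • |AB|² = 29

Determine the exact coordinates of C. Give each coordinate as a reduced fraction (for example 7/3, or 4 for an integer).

C = (1, 5)

1. C_x = 1  [C = 2·N−B = 2·(3, 10)−(5, 15)]
2. C_y = 5  [C = 2·N−B = 2·(3, 10)−(5, 15)]
   so C = (1, 5)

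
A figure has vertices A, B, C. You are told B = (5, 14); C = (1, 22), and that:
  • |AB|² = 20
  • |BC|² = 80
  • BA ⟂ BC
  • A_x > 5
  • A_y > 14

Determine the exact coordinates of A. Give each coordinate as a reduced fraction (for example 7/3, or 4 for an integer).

A = (9, 16)

1. A_x = 9  [[BA ⟂ BC ⇒ -4x+8y-92=0] ∩ [|A−(5, 14)|²=20]]
2. A_y = 16  [[BA ⟂ BC ⇒ -4x+8y-92=0] ∩ [|A−(5, 14)|²=20]]
   so A = (9, 16)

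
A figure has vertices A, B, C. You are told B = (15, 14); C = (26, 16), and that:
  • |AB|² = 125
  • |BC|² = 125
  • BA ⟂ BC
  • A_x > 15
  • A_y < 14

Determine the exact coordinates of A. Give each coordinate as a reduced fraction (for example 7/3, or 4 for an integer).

1. A_x = 17  [[BA ⟂ BC ⇒ 11x+2y-193=0] ∩ [|A−(15, 14)|²=125]]
2. A_y = 3  [[BA ⟂ BC ⇒ 11x+2y-193=0] ∩ [|A−(15, 14)|²=125]]
   so A = (17, 3)

A = (17, 3)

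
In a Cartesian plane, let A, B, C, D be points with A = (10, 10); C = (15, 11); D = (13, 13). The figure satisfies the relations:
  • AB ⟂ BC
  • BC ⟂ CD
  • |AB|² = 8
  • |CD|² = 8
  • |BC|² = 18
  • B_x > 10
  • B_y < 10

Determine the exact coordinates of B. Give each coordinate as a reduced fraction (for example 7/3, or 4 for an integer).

B = (12, 8)

1. B_x = 12  [[BC ⟂ CD ⇒ 2x-2y-8=0] ∩ [|B−(10, 10)|²=8]]
2. B_y = 8  [[BC ⟂ CD ⇒ 2x-2y-8=0] ∩ [|B−(10, 10)|²=8]]
   so B = (12, 8)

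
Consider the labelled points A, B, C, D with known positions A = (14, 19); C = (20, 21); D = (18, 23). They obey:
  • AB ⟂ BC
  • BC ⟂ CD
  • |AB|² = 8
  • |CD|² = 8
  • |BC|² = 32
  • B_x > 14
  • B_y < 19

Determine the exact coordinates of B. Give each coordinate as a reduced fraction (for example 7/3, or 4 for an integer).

1. B_x = 16  [[BC ⟂ CD ⇒ 2x-2y+2=0] ∩ [|B−(14, 19)|²=8]]
2. B_y = 17  [[BC ⟂ CD ⇒ 2x-2y+2=0] ∩ [|B−(14, 19)|²=8]]
   so B = (16, 17)

B = (16, 17)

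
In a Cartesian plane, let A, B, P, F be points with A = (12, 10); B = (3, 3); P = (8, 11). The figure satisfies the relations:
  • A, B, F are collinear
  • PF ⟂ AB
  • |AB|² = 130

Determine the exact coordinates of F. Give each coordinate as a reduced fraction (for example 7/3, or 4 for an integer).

1. F_x = 1299/130  [[A, B, F are collinear ⇒ 7x-9y+6=0] ∩ [PF ⟂ AB ⇒ -9x-7y+149=0]]
2. F_y = 1097/130  [[A, B, F are collinear ⇒ 7x-9y+6=0] ∩ [PF ⟂ AB ⇒ -9x-7y+149=0]]
   so F = (1299/130, 1097/130)

F = (1299/130, 1097/130)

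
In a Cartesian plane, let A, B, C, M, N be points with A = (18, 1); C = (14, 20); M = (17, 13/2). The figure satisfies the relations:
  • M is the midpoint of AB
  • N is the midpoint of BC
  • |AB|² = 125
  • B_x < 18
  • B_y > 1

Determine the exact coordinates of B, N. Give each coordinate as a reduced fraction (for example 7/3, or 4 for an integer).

B = (16, 12)
N = (15, 16)

1. B_x = 16  [B = 2·M−A = 2·(17, 13/2)−(18, 1)]
2. B_y = 12  [B = 2·M−A = 2·(17, 13/2)−(18, 1)]
   so B = (16, 12)
3. N_x = 15  [2·N = B+C = (16, 12)+(14, 20)]
4. N_y = 16  [2·N = B+C = (16, 12)+(14, 20)]
   so N = (15, 16)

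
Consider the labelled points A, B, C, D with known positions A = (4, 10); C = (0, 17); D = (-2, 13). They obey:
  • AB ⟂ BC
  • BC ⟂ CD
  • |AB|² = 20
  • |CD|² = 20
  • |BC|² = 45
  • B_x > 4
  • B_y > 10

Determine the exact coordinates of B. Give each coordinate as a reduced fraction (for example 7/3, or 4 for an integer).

1. B_x = 6  [[BC ⟂ CD ⇒ 2x+4y-68=0] ∩ [|B−(4, 10)|²=20]]
2. B_y = 14  [[BC ⟂ CD ⇒ 2x+4y-68=0] ∩ [|B−(4, 10)|²=20]]
   so B = (6, 14)

B = (6, 14)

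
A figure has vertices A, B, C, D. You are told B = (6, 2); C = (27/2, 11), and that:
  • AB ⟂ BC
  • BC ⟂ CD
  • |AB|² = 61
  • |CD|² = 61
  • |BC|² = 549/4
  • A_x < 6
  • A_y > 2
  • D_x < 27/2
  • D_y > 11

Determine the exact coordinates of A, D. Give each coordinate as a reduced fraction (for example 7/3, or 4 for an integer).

1. A_x = 0  [[AB ⟂ BC ⇒ -15/2x-9y+63=0] ∩ [|A−(6, 2)|²=61]]
2. A_y = 7  [[AB ⟂ BC ⇒ -15/2x-9y+63=0] ∩ [|A−(6, 2)|²=61]]
   so A = (0, 7)
3. D_x = 15/2  [[BC ⟂ CD ⇒ 15/2x+9y-801/4=0] ∩ [|D−(27/2, 11)|²=61]]
4. D_y = 16  [[BC ⟂ CD ⇒ 15/2x+9y-801/4=0] ∩ [|D−(27/2, 11)|²=61]]
   so D = (15/2, 16)

A = (0, 7)
D = (15/2, 16)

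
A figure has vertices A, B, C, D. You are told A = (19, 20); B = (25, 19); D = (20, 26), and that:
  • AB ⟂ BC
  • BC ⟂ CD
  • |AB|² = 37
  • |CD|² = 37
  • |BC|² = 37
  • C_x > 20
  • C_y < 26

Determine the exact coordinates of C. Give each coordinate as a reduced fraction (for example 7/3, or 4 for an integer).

1. C_x = 26  [[AB ⟂ BC ⇒ 6x-1y-131=0] ∩ [|C−(20, 26)|²=37]]
2. C_y = 25  [[AB ⟂ BC ⇒ 6x-1y-131=0] ∩ [|C−(20, 26)|²=37]]
   so C = (26, 25)

C = (26, 25)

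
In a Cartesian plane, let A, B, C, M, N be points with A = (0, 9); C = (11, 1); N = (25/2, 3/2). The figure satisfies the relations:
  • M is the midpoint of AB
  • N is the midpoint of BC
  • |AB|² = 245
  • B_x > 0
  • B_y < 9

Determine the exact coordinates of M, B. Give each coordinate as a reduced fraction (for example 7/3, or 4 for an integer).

M = (7, 11/2)
B = (14, 2)

1. B_x = 14  [B = 2·N−C = 2·(25/2, 3/2)−(11, 1)]
2. B_y = 2  [B = 2·N−C = 2·(25/2, 3/2)−(11, 1)]
   so B = (14, 2)
3. M_x = 7  [2·M = A+B = (0, 9)+(14, 2)]
4. M_y = 11/2  [2·M = A+B = (0, 9)+(14, 2)]
   so M = (7, 11/2)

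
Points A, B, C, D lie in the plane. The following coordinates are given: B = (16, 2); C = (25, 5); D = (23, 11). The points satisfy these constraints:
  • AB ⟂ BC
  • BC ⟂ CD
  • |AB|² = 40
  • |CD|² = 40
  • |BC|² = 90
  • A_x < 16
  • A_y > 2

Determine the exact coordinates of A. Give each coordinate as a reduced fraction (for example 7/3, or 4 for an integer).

1. A_x = 14  [[AB ⟂ BC ⇒ -9x-3y+150=0] ∩ [|A−(16, 2)|²=40]]
2. A_y = 8  [[AB ⟂ BC ⇒ -9x-3y+150=0] ∩ [|A−(16, 2)|²=40]]
   so A = (14, 8)

A = (14, 8)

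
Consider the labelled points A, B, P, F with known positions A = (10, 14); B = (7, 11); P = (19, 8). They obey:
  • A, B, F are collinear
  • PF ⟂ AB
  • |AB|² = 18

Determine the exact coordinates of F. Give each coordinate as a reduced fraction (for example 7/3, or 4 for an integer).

F = (23/2, 31/2)

1. F_x = 23/2  [[A, B, F are collinear ⇒ 3x-3y+12=0] ∩ [PF ⟂ AB ⇒ -3x-3y+81=0]]
2. F_y = 31/2  [[A, B, F are collinear ⇒ 3x-3y+12=0] ∩ [PF ⟂ AB ⇒ -3x-3y+81=0]]
   so F = (23/2, 31/2)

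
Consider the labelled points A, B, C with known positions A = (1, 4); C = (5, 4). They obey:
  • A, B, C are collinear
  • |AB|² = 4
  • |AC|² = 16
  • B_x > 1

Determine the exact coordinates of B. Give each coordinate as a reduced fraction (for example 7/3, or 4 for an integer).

1. B_x = 3  [[A, B, C are collinear ⇒ -4y+16=0] ∩ [|B−(1, 4)|²=4]]
2. B_y = 4  [[A, B, C are collinear ⇒ -4y+16=0] ∩ [|B−(1, 4)|²=4]]
   so B = (3, 4)

B = (3, 4)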